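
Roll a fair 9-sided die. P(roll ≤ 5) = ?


Favorable outcomes (roll ≤ 5): 5
Total outcomes = 9
P = 5/9 = 0.5556

P = 0.5556


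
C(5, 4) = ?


C(5,4) = 5!/(4! × 1!)
= 120/(24 × 1)
= 5

C(5,4) = 5


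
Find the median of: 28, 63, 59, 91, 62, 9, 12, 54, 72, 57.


Sorted: 9, 12, 28, 54, 57, 59, 62, 63, 72, 91
n = 10 (even)
Middle values: 57 and 59
Median = (57+59)/2 = 58.0000

Median = 58.0000


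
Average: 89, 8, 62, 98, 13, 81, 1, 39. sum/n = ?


Sum = 89 + 8 + 62 + 98 + 13 + 81 + 1 + 39 = 391
n = 8
Mean = 391/8 = 48.8750

Mean = 48.8750


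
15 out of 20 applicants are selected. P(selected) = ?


P = 15/20 = 0.7500

P = 0.7500


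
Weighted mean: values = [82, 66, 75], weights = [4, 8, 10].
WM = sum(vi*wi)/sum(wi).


Numerator = 82*4 + 66*8 + 75*10 = 1606
Denominator = 4 + 8 + 10 = 22
WM = 1606/22 = 73.0000

WM = 73.0000


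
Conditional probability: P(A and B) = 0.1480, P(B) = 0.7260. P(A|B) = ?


P(A|B) = 0.1480/0.7260 = 0.2039

P(A|B) = 0.2039


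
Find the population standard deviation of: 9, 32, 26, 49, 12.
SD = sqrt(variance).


Mean = 25.6000
Variance = 209.8400
SD = sqrt(209.8400) = 14.4859

SD = 14.4859


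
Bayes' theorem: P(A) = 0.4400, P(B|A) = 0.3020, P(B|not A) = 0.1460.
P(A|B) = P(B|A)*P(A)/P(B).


P(B) = P(B|A)*P(A) + P(B|A')*P(A')
= 0.3020*0.4400 + 0.1460*0.5600
= 0.132880 + 0.081760 = 0.214640
P(A|B) = 0.132880/0.214640 = 0.6191

P(A|B) = 0.6191


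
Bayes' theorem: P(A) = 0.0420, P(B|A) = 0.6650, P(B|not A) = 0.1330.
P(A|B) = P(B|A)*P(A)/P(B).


P(B) = P(B|A)*P(A) + P(B|A')*P(A')
= 0.6650*0.0420 + 0.1330*0.9580
= 0.027930 + 0.127414 = 0.155344
P(A|B) = 0.027930/0.155344 = 0.1798

P(A|B) = 0.1798


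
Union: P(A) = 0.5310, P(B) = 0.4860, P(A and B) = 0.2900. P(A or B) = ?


P(A∪B) = 0.5310 + 0.4860 - 0.2900
= 1.0170 - 0.2900
= 0.7270

P(A∪B) = 0.7270


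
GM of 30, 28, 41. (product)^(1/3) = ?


Product = 30 × 28 × 41 = 34440
GM = 34440^(1/3) = 32.5353

GM = 32.5353


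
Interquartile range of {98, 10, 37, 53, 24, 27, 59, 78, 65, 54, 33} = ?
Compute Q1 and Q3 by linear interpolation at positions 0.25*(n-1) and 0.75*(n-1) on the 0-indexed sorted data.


Sorted: 10, 24, 27, 33, 37, 53, 54, 59, 65, 78, 98
Q1 (25th %ile) = 30.0000
Q3 (75th %ile) = 62.0000
IQR = 62.0000 - 30.0000 = 32.0000

IQR = 32.0000


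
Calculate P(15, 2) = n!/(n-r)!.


P(15,2) = 15!/13!
= 1307674368000/6227020800
= 210

P(15,2) = 210


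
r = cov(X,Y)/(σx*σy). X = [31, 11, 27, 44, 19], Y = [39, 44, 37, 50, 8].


Mean X = 26.4000, Mean Y = 35.6000
SD X = 11.164229, SD Y = 14.513442
Cov = 68.960000
r = 68.960000/(11.164229*14.513442) = 0.4256

r = 0.4256


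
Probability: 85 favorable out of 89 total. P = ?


P = 85/89 = 0.9551

P = 0.9551


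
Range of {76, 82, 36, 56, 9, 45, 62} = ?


Max = 82, Min = 9
Range = 82 - 9 = 73

Range = 73


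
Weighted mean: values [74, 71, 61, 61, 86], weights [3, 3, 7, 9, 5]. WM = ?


Numerator = 74*3 + 71*3 + 61*7 + 61*9 + 86*5 = 1841
Denominator = 3 + 3 + 7 + 9 + 5 = 27
WM = 1841/27 = 68.1852

WM = 68.1852


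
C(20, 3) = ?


C(20,3) = 20!/(3! × 17!)
= 2432902008176640000/(6 × 355687428096000)
= 1140

C(20,3) = 1140


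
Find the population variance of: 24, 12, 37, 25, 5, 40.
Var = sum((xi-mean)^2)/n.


Mean = 23.8333
Squared deviations: 0.0278, 140.0278, 173.3611, 1.3611, 354.6944, 261.3611
Sum = 930.8333
Variance = 930.8333/6 = 155.1389

Variance = 155.1389


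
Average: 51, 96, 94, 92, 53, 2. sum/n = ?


Sum = 51 + 96 + 94 + 92 + 53 + 2 = 388
n = 6
Mean = 388/6 = 64.6667

Mean = 64.6667


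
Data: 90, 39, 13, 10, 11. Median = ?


Sorted: 10, 11, 13, 39, 90
n = 5 (odd)
Middle value = 13

Median = 13


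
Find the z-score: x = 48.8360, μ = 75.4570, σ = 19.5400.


z = (48.8360 - 75.4570)/19.5400
= -26.6210/19.5400
= -1.3624

z = -1.3624


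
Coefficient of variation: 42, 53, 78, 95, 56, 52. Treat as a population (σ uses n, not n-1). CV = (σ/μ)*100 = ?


Mean = 62.6667
SD = 18.0708
CV = (18.0708/62.6667)*100 = 28.8365%

CV = 28.8365%


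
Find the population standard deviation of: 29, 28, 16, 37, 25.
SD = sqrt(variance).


Mean = 27.0000
Variance = 46.0000
SD = sqrt(46.0000) = 6.7823

SD = 6.7823


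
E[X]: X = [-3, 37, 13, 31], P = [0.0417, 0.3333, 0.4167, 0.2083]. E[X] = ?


E[X] = -3*0.0417 + 37*0.3333 + 13*0.4167 + 31*0.2083
= -0.1251 + 12.3321 + 5.4171 + 6.4573
= 24.0814

E[X] = 24.0814


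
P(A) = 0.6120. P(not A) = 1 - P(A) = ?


P(not A) = 1 - 0.6120 = 0.3880

P(not A) = 0.3880


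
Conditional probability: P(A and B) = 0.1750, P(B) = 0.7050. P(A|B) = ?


P(A|B) = 0.1750/0.7050 = 0.2482

P(A|B) = 0.2482


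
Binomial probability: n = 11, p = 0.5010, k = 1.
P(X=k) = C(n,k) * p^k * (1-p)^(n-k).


C(11,1) = 11
p^1 = 0.501000
(1-p)^10 = 0.000957
P = 11 * 0.501000 * 0.000957 = 0.0053

P(X=1) = 0.0053


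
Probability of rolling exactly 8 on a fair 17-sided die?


Favorable outcomes (roll = 8): 1
Total outcomes = 17
P = 1/17 = 0.0588

P = 0.0588


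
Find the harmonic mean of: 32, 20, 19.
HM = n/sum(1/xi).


Sum of reciprocals = 1/32 + 1/20 + 1/19 = 0.133882
HM = 3/0.133882 = 22.4079

HM = 22.4079


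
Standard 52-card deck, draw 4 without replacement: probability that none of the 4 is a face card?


P(no face cards) = (40/52) × (39/51) × (38/50) × (37/49)
= 0.3376

P = 0.3376


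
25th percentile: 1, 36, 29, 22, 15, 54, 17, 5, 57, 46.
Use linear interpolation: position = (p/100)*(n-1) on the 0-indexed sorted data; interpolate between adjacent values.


Sorted: 1, 5, 15, 17, 22, 29, 36, 46, 54, 57
n = 10
Index = 25/100 * 9 = 2.2500
Lower = data[2] = 15, Upper = data[3] = 17
P25 = 15 + 0.2500*(2) = 15.5000

P25 = 15.5000


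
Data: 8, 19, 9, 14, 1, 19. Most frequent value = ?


Frequencies: 1:1, 8:1, 9:1, 14:1, 19:2
Max frequency = 2
Mode = 19

Mode = 19


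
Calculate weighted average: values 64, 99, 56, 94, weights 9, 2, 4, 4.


Numerator = 64*9 + 99*2 + 56*4 + 94*4 = 1374
Denominator = 9 + 2 + 4 + 4 = 19
WM = 1374/19 = 72.3158

WM = 72.3158


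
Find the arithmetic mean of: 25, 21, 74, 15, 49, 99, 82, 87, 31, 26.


Sum = 25 + 21 + 74 + 15 + 49 + 99 + 82 + 87 + 31 + 26 = 509
n = 10
Mean = 509/10 = 50.9000

Mean = 50.9000


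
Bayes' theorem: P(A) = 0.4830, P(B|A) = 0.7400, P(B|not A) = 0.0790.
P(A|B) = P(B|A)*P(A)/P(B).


P(B) = P(B|A)*P(A) + P(B|A')*P(A')
= 0.7400*0.4830 + 0.0790*0.5170
= 0.357420 + 0.040843 = 0.398263
P(A|B) = 0.357420/0.398263 = 0.8974

P(A|B) = 0.8974


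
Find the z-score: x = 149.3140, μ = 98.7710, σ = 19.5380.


z = (149.3140 - 98.7710)/19.5380
= 50.5430/19.5380
= 2.5869

z = 2.5869


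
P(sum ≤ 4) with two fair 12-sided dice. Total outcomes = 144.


Total outcomes = 12×12 = 144
Favorable (sum ≤ 4): 6
P = 6/144 = 0.0417

P = 0.0417


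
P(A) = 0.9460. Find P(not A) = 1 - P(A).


P(not A) = 1 - 0.9460 = 0.0540

P(not A) = 0.0540


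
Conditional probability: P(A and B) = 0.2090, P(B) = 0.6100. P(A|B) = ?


P(A|B) = 0.2090/0.6100 = 0.3426

P(A|B) = 0.3426


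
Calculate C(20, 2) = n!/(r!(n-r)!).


C(20,2) = 20!/(2! × 18!)
= 2432902008176640000/(2 × 6402373705728000)
= 190

C(20,2) = 190


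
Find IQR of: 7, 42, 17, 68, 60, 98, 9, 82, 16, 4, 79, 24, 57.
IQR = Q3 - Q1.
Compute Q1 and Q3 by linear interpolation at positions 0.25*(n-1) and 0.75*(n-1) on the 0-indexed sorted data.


Sorted: 4, 7, 9, 16, 17, 24, 42, 57, 60, 68, 79, 82, 98
Q1 (25th %ile) = 16.0000
Q3 (75th %ile) = 68.0000
IQR = 68.0000 - 16.0000 = 52.0000

IQR = 52.0000


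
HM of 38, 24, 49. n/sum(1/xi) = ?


Sum of reciprocals = 1/38 + 1/24 + 1/49 = 0.088391
HM = 3/0.088391 = 33.9403

HM = 33.9403


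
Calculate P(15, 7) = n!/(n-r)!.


P(15,7) = 15!/8!
= 1307674368000/40320
= 32432400

P(15,7) = 32432400


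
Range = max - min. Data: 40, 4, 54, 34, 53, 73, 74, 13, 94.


Max = 94, Min = 4
Range = 94 - 4 = 90

Range = 90


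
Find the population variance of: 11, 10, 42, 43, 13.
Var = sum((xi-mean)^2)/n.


Mean = 23.8000
Squared deviations: 163.8400, 190.4400, 331.2400, 368.6400, 116.6400
Sum = 1170.8000
Variance = 1170.8000/5 = 234.1600

Variance = 234.1600


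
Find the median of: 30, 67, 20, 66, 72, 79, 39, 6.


Sorted: 6, 20, 30, 39, 66, 67, 72, 79
n = 8 (even)
Middle values: 39 and 66
Median = (39+66)/2 = 52.5000

Median = 52.5000


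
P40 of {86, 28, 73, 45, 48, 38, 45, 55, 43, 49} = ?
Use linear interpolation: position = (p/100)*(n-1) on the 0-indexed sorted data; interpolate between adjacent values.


Sorted: 28, 38, 43, 45, 45, 48, 49, 55, 73, 86
n = 10
Index = 40/100 * 9 = 3.6000
Lower = data[3] = 45, Upper = data[4] = 45
P40 = 45 + 0.6000*(0) = 45.0000

P40 = 45.0000


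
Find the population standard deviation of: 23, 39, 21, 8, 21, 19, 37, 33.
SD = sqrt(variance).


Mean = 25.1250
Variance = 95.6094
SD = sqrt(95.6094) = 9.7780

SD = 9.7780


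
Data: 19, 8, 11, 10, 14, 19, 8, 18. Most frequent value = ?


Frequencies: 8:2, 10:1, 11:1, 14:1, 18:1, 19:2
Max frequency = 2
Mode = 8, 19

Mode = 8, 19


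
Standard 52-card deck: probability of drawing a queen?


4 queens in 52 cards
P = 4/52 = 0.0769

P = 0.0769


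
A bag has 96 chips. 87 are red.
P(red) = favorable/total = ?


P = 87/96 = 0.9062

P = 0.9062


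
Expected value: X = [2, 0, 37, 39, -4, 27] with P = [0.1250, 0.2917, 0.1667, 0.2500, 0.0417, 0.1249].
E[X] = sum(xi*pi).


E[X] = 2*0.1250 + 0*0.2917 + 37*0.1667 + 39*0.2500 - 4*0.0417 + 27*0.1249
= 0.2500 + 0 + 6.1679 + 9.7500 - 0.1668 + 3.3723
= 19.3734

E[X] = 19.3734


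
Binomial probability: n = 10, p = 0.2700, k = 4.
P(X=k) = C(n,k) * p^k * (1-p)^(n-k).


C(10,4) = 210
p^4 = 0.005314
(1-p)^6 = 0.151334
P = 210 * 0.005314 * 0.151334 = 0.1689

P(X=4) = 0.1689


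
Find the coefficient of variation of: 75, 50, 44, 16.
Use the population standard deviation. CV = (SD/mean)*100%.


Mean = 46.2500
SD = 20.9806
CV = (20.9806/46.2500)*100 = 45.3636%

CV = 45.3636%


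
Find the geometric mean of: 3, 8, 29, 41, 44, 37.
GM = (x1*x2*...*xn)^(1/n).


Product = 3 × 8 × 29 × 41 × 44 × 37 = 46456608
GM = 46456608^(1/6) = 18.9601

GM = 18.9601


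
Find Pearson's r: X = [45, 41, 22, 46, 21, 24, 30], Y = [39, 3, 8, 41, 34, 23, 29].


Mean X = 32.7143, Mean Y = 25.2857
SD X = 10.222025, SD Y = 13.760339
Cov = 40.795918
r = 40.795918/(10.222025*13.760339) = 0.2900

r = 0.2900


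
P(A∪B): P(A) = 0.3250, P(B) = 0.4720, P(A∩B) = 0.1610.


P(A∪B) = 0.3250 + 0.4720 - 0.1610
= 0.7970 - 0.1610
= 0.6360

P(A∪B) = 0.6360


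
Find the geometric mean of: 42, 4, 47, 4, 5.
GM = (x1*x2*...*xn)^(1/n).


Product = 42 × 4 × 47 × 4 × 5 = 157920
GM = 157920^(1/5) = 10.9569

GM = 10.9569


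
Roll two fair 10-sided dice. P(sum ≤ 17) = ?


Total outcomes = 10×10 = 100
Favorable (sum ≤ 17): 94
P = 94/100 = 0.9400

P = 0.9400


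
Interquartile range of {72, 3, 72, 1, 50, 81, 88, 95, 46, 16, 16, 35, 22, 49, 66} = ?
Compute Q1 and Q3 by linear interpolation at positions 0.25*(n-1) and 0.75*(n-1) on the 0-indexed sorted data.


Sorted: 1, 3, 16, 16, 22, 35, 46, 49, 50, 66, 72, 72, 81, 88, 95
Q1 (25th %ile) = 19.0000
Q3 (75th %ile) = 72.0000
IQR = 72.0000 - 19.0000 = 53.0000

IQR = 53.0000


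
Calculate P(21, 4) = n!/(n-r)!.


P(21,4) = 21!/17!
= 51090942171709440000/355687428096000
= 143640

P(21,4) = 143640


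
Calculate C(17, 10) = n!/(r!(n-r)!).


C(17,10) = 17!/(10! × 7!)
= 355687428096000/(3628800 × 5040)
= 19448

C(17,10) = 19448


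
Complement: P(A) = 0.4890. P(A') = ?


P(not A) = 1 - 0.4890 = 0.5110

P(not A) = 0.5110


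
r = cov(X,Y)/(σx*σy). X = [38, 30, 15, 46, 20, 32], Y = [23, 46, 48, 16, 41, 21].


Mean X = 30.1667, Mean Y = 32.5000
SD X = 10.398985, SD Y = 12.841988
Cov = -113.416667
r = -113.416667/(10.398985*12.841988) = -0.8493

r = -0.8493


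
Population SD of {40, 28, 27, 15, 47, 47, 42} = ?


Mean = 35.1429
Variance = 124.9796
SD = sqrt(124.9796) = 11.1794

SD = 11.1794


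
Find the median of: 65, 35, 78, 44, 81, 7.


Sorted: 7, 35, 44, 65, 78, 81
n = 6 (even)
Middle values: 44 and 65
Median = (44+65)/2 = 54.5000

Median = 54.5000


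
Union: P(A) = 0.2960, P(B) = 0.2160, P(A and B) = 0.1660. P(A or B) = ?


P(A∪B) = 0.2960 + 0.2160 - 0.1660
= 0.5120 - 0.1660
= 0.3460

P(A∪B) = 0.3460


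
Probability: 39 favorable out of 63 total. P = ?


P = 39/63 = 0.6190

P = 0.6190


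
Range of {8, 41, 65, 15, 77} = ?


Max = 77, Min = 8
Range = 77 - 8 = 69

Range = 69


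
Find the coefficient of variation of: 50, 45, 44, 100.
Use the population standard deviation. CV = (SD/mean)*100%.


Mean = 59.7500
SD = 23.3493
CV = (23.3493/59.7500)*100 = 39.0782%

CV = 39.0782%


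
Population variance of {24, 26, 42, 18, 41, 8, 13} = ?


Mean = 24.5714
Squared deviations: 0.3265, 2.0408, 303.7551, 43.1837, 269.8980, 274.6122, 133.8980
Sum = 1027.7143
Variance = 1027.7143/7 = 146.8163

Variance = 146.8163


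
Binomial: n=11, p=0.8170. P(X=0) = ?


C(11,0) = 1
p^0 = 1.000000
(1-p)^11 = 7.708360e-09
P = 1 * 1.000000 * 7.708360e-09 = 7.7084e-09

P(X=0) = 7.7084e-09


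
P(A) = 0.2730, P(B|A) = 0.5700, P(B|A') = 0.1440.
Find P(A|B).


P(B) = P(B|A)*P(A) + P(B|A')*P(A')
= 0.5700*0.2730 + 0.1440*0.7270
= 0.155610 + 0.104688 = 0.260298
P(A|B) = 0.155610/0.260298 = 0.5978

P(A|B) = 0.5978


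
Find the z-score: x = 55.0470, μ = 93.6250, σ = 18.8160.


z = (55.0470 - 93.6250)/18.8160
= -38.5780/18.8160
= -2.0503

z = -2.0503


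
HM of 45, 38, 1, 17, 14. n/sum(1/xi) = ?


Sum of reciprocals = 1/45 + 1/38 + 1/1 + 1/17 + 1/14 = 1.178790
HM = 5/1.178790 = 4.2416

HM = 4.2416


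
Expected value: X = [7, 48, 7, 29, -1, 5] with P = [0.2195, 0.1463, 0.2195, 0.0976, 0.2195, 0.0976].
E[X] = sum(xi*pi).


E[X] = 7*0.2195 + 48*0.1463 + 7*0.2195 + 29*0.0976 - 1*0.2195 + 5*0.0976
= 1.5365 + 7.0224 + 1.5365 + 2.8304 - 0.2195 + 0.4880
= 13.1943

E[X] = 13.1943


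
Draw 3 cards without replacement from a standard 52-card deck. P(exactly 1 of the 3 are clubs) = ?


Hypergeometric: P(X=1) = C(13,1)·C(39,2) / C(52,3)
= 13 × 741 / 22100
= 9633/22100 = 0.4359

P = 0.4359


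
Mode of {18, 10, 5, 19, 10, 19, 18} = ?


Frequencies: 5:1, 10:2, 18:2, 19:2
Max frequency = 2
Mode = 10, 18, 19

Mode = 10, 18, 19


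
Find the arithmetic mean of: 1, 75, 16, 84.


Sum = 1 + 75 + 16 + 84 = 176
n = 4
Mean = 176/4 = 44.0000

Mean = 44.0000


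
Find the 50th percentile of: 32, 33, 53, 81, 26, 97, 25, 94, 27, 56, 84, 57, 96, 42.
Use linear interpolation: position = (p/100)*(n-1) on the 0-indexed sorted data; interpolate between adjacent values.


Sorted: 25, 26, 27, 32, 33, 42, 53, 56, 57, 81, 84, 94, 96, 97
n = 14
Index = 50/100 * 13 = 6.5000
Lower = data[6] = 53, Upper = data[7] = 56
P50 = 53 + 0.5000*(3) = 54.5000

P50 = 54.5000


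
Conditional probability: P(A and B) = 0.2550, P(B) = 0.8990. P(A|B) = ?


P(A|B) = 0.2550/0.8990 = 0.2836

P(A|B) = 0.2836


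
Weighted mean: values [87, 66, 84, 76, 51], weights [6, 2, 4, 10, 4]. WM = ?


Numerator = 87*6 + 66*2 + 84*4 + 76*10 + 51*4 = 1954
Denominator = 6 + 2 + 4 + 10 + 4 = 26
WM = 1954/26 = 75.1538

WM = 75.1538


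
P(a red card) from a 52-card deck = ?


26 red cards in 52 cards
P = 26/52 = 0.5000

P = 0.5000


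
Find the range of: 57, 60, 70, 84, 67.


Max = 84, Min = 57
Range = 84 - 57 = 27

Range = 27


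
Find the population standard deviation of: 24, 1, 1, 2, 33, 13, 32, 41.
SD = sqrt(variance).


Mean = 18.3750
Variance = 230.4844
SD = sqrt(230.4844) = 15.1817

SD = 15.1817


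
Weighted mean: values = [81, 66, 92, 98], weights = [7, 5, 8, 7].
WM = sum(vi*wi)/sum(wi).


Numerator = 81*7 + 66*5 + 92*8 + 98*7 = 2319
Denominator = 7 + 5 + 8 + 7 = 27
WM = 2319/27 = 85.8889

WM = 85.8889


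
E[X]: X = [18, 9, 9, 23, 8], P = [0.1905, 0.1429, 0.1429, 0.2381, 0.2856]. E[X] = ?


E[X] = 18*0.1905 + 9*0.1429 + 9*0.1429 + 23*0.2381 + 8*0.2856
= 3.4290 + 1.2861 + 1.2861 + 5.4763 + 2.2848
= 13.7623

E[X] = 13.7623


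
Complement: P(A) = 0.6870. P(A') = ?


P(not A) = 1 - 0.6870 = 0.3130

P(not A) = 0.3130


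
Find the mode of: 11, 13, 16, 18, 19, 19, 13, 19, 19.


Frequencies: 11:1, 13:2, 16:1, 18:1, 19:4
Max frequency = 4
Mode = 19

Mode = 19


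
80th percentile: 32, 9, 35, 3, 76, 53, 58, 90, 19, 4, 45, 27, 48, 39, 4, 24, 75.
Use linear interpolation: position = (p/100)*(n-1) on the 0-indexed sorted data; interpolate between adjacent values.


Sorted: 3, 4, 4, 9, 19, 24, 27, 32, 35, 39, 45, 48, 53, 58, 75, 76, 90
n = 17
Index = 80/100 * 16 = 12.8000
Lower = data[12] = 53, Upper = data[13] = 58
P80 = 53 + 0.8000*(5) = 57.0000

P80 = 57.0000


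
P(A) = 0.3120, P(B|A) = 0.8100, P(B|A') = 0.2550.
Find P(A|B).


P(B) = P(B|A)*P(A) + P(B|A')*P(A')
= 0.8100*0.3120 + 0.2550*0.6880
= 0.252720 + 0.175440 = 0.428160
P(A|B) = 0.252720/0.428160 = 0.5902

P(A|B) = 0.5902


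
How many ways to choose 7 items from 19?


C(19,7) = 19!/(7! × 12!)
= 121645100408832000/(5040 × 479001600)
= 50388

C(19,7) = 50388


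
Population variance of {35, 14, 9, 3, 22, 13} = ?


Mean = 16.0000
Squared deviations: 361.0000, 4.0000, 49.0000, 169.0000, 36.0000, 9.0000
Sum = 628.0000
Variance = 628.0000/6 = 104.6667

Variance = 104.6667


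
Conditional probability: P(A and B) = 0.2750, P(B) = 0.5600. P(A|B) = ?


P(A|B) = 0.2750/0.5600 = 0.4911

P(A|B) = 0.4911


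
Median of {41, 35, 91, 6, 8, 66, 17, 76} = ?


Sorted: 6, 8, 17, 35, 41, 66, 76, 91
n = 8 (even)
Middle values: 35 and 41
Median = (35+41)/2 = 38.0000

Median = 38.0000


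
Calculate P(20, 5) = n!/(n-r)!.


P(20,5) = 20!/15!
= 2432902008176640000/1307674368000
= 1860480

P(20,5) = 1860480


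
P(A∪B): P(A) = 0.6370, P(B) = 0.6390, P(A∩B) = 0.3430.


P(A∪B) = 0.6370 + 0.6390 - 0.3430
= 1.2760 - 0.3430
= 0.9330

P(A∪B) = 0.9330


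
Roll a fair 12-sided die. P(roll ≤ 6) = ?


Favorable outcomes (roll ≤ 6): 6
Total outcomes = 12
P = 6/12 = 0.5000

P = 0.5000


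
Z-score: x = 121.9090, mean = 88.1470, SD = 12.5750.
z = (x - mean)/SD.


z = (121.9090 - 88.1470)/12.5750
= 33.7620/12.5750
= 2.6849

z = 2.6849


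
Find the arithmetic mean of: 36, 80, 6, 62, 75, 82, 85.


Sum = 36 + 80 + 6 + 62 + 75 + 82 + 85 = 426
n = 7
Mean = 426/7 = 60.8571

Mean = 60.8571


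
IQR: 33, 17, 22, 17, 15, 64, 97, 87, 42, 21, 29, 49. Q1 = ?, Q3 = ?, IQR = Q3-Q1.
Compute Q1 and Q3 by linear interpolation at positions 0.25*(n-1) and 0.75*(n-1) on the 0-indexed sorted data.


Sorted: 15, 17, 17, 21, 22, 29, 33, 42, 49, 64, 87, 97
Q1 (25th %ile) = 20.0000
Q3 (75th %ile) = 52.7500
IQR = 52.7500 - 20.0000 = 32.7500

IQR = 32.7500


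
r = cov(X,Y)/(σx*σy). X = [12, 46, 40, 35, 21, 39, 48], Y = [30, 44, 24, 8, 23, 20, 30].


Mean X = 34.4286, Mean Y = 25.5714
SD X = 12.269092, SD Y = 10.196038
Cov = 23.469388
r = 23.469388/(12.269092*10.196038) = 0.1876

r = 0.1876


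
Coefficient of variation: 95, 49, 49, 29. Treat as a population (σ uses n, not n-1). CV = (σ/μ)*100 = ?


Mean = 55.5000
SD = 24.2229
CV = (24.2229/55.5000)*100 = 43.6449%

CV = 43.6449%


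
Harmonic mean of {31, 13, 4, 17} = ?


Sum of reciprocals = 1/31 + 1/13 + 1/4 + 1/17 = 0.418005
HM = 4/0.418005 = 9.5693

HM = 9.5693


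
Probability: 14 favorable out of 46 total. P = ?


P = 14/46 = 0.3043

P = 0.3043


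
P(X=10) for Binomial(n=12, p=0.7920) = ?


C(12,10) = 66
p^10 = 0.097107
(1-p)^2 = 0.043264
P = 66 * 0.097107 * 0.043264 = 0.2773

P(X=10) = 0.2773


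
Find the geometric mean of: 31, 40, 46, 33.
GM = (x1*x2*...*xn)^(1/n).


Product = 31 × 40 × 46 × 33 = 1882320
GM = 1882320^(1/4) = 37.0402

GM = 37.0402


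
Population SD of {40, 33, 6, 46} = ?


Mean = 31.2500
Variance = 233.6875
SD = sqrt(233.6875) = 15.2868

SD = 15.2868


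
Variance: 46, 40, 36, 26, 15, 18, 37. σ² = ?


Mean = 31.1429
Squared deviations: 220.7347, 78.4490, 23.5918, 26.4490, 260.5918, 172.7347, 34.3061
Sum = 816.8571
Variance = 816.8571/7 = 116.6939

Variance = 116.6939


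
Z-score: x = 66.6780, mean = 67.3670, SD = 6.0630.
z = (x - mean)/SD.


z = (66.6780 - 67.3670)/6.0630
= -0.6890/6.0630
= -0.1136

z = -0.1136


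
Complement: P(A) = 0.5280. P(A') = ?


P(not A) = 1 - 0.5280 = 0.4720

P(not A) = 0.4720


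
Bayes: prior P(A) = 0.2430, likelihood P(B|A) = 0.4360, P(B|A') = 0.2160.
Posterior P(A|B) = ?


P(B) = P(B|A)*P(A) + P(B|A')*P(A')
= 0.4360*0.2430 + 0.2160*0.7570
= 0.105948 + 0.163512 = 0.269460
P(A|B) = 0.105948/0.269460 = 0.3932

P(A|B) = 0.3932


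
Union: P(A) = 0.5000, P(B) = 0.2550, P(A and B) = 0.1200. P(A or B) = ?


P(A∪B) = 0.5000 + 0.2550 - 0.1200
= 0.7550 - 0.1200
= 0.6350

P(A∪B) = 0.6350


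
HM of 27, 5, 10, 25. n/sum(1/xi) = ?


Sum of reciprocals = 1/27 + 1/5 + 1/10 + 1/25 = 0.377037
HM = 4/0.377037 = 10.6090

HM = 10.6090


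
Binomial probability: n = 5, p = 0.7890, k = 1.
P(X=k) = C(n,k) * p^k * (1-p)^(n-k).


C(5,1) = 5
p^1 = 0.789000
(1-p)^4 = 0.001982
P = 5 * 0.789000 * 0.001982 = 0.0078

P(X=1) = 0.0078


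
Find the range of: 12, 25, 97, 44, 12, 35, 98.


Max = 98, Min = 12
Range = 98 - 12 = 86

Range = 86


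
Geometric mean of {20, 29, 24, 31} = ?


Product = 20 × 29 × 24 × 31 = 431520
GM = 431520^(1/4) = 25.6301

GM = 25.6301


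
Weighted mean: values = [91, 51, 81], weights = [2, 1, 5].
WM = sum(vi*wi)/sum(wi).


Numerator = 91*2 + 51*1 + 81*5 = 638
Denominator = 2 + 1 + 5 = 8
WM = 638/8 = 79.7500

WM = 79.7500


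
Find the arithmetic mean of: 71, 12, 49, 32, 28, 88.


Sum = 71 + 12 + 49 + 32 + 28 + 88 = 280
n = 6
Mean = 280/6 = 46.6667

Mean = 46.6667


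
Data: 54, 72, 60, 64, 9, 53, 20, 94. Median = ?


Sorted: 9, 20, 53, 54, 60, 64, 72, 94
n = 8 (even)
Middle values: 54 and 60
Median = (54+60)/2 = 57.0000

Median = 57.0000


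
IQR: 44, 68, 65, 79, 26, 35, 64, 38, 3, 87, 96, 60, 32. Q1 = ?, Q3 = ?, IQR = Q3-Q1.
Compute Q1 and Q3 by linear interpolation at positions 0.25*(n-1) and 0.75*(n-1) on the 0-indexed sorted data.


Sorted: 3, 26, 32, 35, 38, 44, 60, 64, 65, 68, 79, 87, 96
Q1 (25th %ile) = 35.0000
Q3 (75th %ile) = 68.0000
IQR = 68.0000 - 35.0000 = 33.0000

IQR = 33.0000


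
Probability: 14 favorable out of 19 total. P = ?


P = 14/19 = 0.7368

P = 0.7368


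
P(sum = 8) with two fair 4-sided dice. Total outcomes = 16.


Total outcomes = 4×4 = 16
Favorable (sum = 8): 1
P = 1/16 = 0.0625

P = 0.0625


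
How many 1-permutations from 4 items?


P(4,1) = 4!/3!
= 24/6
= 4

P(4,1) = 4


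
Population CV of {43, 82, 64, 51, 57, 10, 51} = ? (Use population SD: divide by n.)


Mean = 51.1429
SD = 20.3921
CV = (20.3921/51.1429)*100 = 39.8728%

CV = 39.8728%


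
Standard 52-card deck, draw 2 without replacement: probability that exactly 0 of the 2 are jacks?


Hypergeometric: P(X=0) = C(4,0)·C(48,2) / C(52,2)
= 1 × 1128 / 1326
= 1128/1326 = 0.8507

P = 0.8507


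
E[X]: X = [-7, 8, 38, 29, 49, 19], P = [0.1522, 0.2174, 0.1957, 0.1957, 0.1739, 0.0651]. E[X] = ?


E[X] = -7*0.1522 + 8*0.2174 + 38*0.1957 + 29*0.1957 + 49*0.1739 + 19*0.0651
= -1.0654 + 1.7392 + 7.4366 + 5.6753 + 8.5211 + 1.2369
= 23.5437

E[X] = 23.5437


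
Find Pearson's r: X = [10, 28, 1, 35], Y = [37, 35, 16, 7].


Mean X = 18.5000, Mean Y = 23.7500
SD X = 13.610658, SD Y = 12.676257
Cov = -36.625000
r = -36.625000/(13.610658*12.676257) = -0.2123

r = -0.2123


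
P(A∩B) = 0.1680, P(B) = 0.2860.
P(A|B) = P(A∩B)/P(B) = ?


P(A|B) = 0.1680/0.2860 = 0.5874

P(A|B) = 0.5874


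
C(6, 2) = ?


C(6,2) = 6!/(2! × 4!)
= 720/(2 × 24)
= 15

C(6,2) = 15


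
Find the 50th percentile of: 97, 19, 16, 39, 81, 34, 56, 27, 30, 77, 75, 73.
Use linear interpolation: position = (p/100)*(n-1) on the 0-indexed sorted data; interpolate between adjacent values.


Sorted: 16, 19, 27, 30, 34, 39, 56, 73, 75, 77, 81, 97
n = 12
Index = 50/100 * 11 = 5.5000
Lower = data[5] = 39, Upper = data[6] = 56
P50 = 39 + 0.5000*(17) = 47.5000

P50 = 47.5000


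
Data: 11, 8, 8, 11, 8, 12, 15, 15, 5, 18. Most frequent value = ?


Frequencies: 5:1, 8:3, 11:2, 12:1, 15:2, 18:1
Max frequency = 3
Mode = 8

Mode = 8


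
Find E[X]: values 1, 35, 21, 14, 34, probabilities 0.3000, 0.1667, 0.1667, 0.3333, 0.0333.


E[X] = 1*0.3000 + 35*0.1667 + 21*0.1667 + 14*0.3333 + 34*0.0333
= 0.3000 + 5.8345 + 3.5007 + 4.6662 + 1.1322
= 15.4336

E[X] = 15.4336


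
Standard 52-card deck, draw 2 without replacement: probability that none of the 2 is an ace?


P(no aces) = (48/52) × (47/51)
= 0.8507

P = 0.8507


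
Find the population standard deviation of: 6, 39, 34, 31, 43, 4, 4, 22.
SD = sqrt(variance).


Mean = 22.8750
Variance = 231.6094
SD = sqrt(231.6094) = 15.2187

SD = 15.2187


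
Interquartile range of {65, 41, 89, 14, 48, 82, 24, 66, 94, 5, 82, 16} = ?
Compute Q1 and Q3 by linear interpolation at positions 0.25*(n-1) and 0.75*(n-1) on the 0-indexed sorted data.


Sorted: 5, 14, 16, 24, 41, 48, 65, 66, 82, 82, 89, 94
Q1 (25th %ile) = 22.0000
Q3 (75th %ile) = 82.0000
IQR = 82.0000 - 22.0000 = 60.0000

IQR = 60.0000


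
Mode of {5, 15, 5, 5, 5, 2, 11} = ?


Frequencies: 2:1, 5:4, 11:1, 15:1
Max frequency = 4
Mode = 5

Mode = 5


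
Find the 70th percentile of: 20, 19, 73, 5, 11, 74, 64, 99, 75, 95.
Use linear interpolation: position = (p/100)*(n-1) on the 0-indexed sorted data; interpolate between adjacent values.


Sorted: 5, 11, 19, 20, 64, 73, 74, 75, 95, 99
n = 10
Index = 70/100 * 9 = 6.3000
Lower = data[6] = 74, Upper = data[7] = 75
P70 = 74 + 0.3000*(1) = 74.3000

P70 = 74.3000


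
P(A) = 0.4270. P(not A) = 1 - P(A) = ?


P(not A) = 1 - 0.4270 = 0.5730

P(not A) = 0.5730


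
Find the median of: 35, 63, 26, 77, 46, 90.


Sorted: 26, 35, 46, 63, 77, 90
n = 6 (even)
Middle values: 46 and 63
Median = (46+63)/2 = 54.5000

Median = 54.5000


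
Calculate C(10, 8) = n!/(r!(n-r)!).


C(10,8) = 10!/(8! × 2!)
= 3628800/(40320 × 2)
= 45

C(10,8) = 45


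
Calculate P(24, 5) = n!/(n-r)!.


P(24,5) = 24!/19!
= 620448401733239439360000/121645100408832000
= 5100480

P(24,5) = 5100480


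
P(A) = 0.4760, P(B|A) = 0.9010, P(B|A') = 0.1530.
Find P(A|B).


P(B) = P(B|A)*P(A) + P(B|A')*P(A')
= 0.9010*0.4760 + 0.1530*0.5240
= 0.428876 + 0.080172 = 0.509048
P(A|B) = 0.428876/0.509048 = 0.8425

P(A|B) = 0.8425


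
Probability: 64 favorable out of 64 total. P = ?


P = 64/64 = 1.0000

P = 1.0000


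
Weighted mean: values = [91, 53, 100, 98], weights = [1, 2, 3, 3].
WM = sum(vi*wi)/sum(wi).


Numerator = 91*1 + 53*2 + 100*3 + 98*3 = 791
Denominator = 1 + 2 + 3 + 3 = 9
WM = 791/9 = 87.8889

WM = 87.8889


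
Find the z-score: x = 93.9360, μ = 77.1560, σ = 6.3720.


z = (93.9360 - 77.1560)/6.3720
= 16.7800/6.3720
= 2.6334

z = 2.6334


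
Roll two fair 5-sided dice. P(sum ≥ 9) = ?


Total outcomes = 5×5 = 25
Favorable (sum ≥ 9): 3
P = 3/25 = 0.1200

P = 0.1200


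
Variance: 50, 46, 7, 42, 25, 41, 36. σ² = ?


Mean = 35.2857
Squared deviations: 216.5102, 114.7959, 800.0816, 45.0816, 105.7959, 32.6531, 0.5102
Sum = 1315.4286
Variance = 1315.4286/7 = 187.9184

Variance = 187.9184


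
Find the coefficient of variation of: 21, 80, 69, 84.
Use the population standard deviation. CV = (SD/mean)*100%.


Mean = 63.5000
SD = 25.1446
CV = (25.1446/63.5000)*100 = 39.5978%

CV = 39.5978%


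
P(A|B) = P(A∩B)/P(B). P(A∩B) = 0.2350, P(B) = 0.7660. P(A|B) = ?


P(A|B) = 0.2350/0.7660 = 0.3068

P(A|B) = 0.3068


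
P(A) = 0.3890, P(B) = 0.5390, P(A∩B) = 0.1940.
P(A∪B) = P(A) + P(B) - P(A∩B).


P(A∪B) = 0.3890 + 0.5390 - 0.1940
= 0.9280 - 0.1940
= 0.7340

P(A∪B) = 0.7340


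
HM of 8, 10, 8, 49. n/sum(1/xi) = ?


Sum of reciprocals = 1/8 + 1/10 + 1/8 + 1/49 = 0.370408
HM = 4/0.370408 = 10.7989

HM = 10.7989


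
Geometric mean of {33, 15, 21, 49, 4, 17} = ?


Product = 33 × 15 × 21 × 49 × 4 × 17 = 34636140
GM = 34636140^(1/6) = 18.0546

GM = 18.0546


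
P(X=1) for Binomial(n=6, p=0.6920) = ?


C(6,1) = 6
p^1 = 0.692000
(1-p)^5 = 0.002772
P = 6 * 0.692000 * 0.002772 = 0.0115

P(X=1) = 0.0115


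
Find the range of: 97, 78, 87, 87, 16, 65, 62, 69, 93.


Max = 97, Min = 16
Range = 97 - 16 = 81

Range = 81


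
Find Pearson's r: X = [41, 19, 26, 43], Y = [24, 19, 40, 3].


Mean X = 32.2500, Mean Y = 21.5000
SD X = 10.084022, SD Y = 13.200379
Cov = -64.875000
r = -64.875000/(10.084022*13.200379) = -0.4874

r = -0.4874


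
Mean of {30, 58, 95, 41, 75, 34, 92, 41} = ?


Sum = 30 + 58 + 95 + 41 + 75 + 34 + 92 + 41 = 466
n = 8
Mean = 466/8 = 58.2500

Mean = 58.2500


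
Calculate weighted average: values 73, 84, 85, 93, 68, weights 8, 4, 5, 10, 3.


Numerator = 73*8 + 84*4 + 85*5 + 93*10 + 68*3 = 2479
Denominator = 8 + 4 + 5 + 10 + 3 = 30
WM = 2479/30 = 82.6333

WM = 82.6333


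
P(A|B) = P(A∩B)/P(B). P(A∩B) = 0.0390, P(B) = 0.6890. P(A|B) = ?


P(A|B) = 0.0390/0.6890 = 0.0566

P(A|B) = 0.0566


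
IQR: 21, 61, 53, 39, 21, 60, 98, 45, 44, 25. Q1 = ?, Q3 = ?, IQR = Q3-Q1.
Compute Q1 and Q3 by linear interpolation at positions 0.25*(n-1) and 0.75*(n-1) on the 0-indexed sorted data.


Sorted: 21, 21, 25, 39, 44, 45, 53, 60, 61, 98
Q1 (25th %ile) = 28.5000
Q3 (75th %ile) = 58.2500
IQR = 58.2500 - 28.5000 = 29.7500

IQR = 29.7500


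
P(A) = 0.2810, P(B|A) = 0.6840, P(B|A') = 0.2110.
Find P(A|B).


P(B) = P(B|A)*P(A) + P(B|A')*P(A')
= 0.6840*0.2810 + 0.2110*0.7190
= 0.192204 + 0.151709 = 0.343913
P(A|B) = 0.192204/0.343913 = 0.5589

P(A|B) = 0.5589


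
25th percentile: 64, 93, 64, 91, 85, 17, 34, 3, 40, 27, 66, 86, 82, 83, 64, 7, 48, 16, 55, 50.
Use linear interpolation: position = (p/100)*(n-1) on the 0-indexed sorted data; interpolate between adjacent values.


Sorted: 3, 7, 16, 17, 27, 34, 40, 48, 50, 55, 64, 64, 64, 66, 82, 83, 85, 86, 91, 93
n = 20
Index = 25/100 * 19 = 4.7500
Lower = data[4] = 27, Upper = data[5] = 34
P25 = 27 + 0.7500*(7) = 32.2500

P25 = 32.2500


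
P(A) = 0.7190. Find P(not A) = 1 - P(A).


P(not A) = 1 - 0.7190 = 0.2810

P(not A) = 0.2810


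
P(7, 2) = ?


P(7,2) = 7!/5!
= 5040/120
= 42

P(7,2) = 42


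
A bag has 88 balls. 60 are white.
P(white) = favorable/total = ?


P = 60/88 = 0.6818

P = 0.6818


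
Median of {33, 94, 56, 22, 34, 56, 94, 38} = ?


Sorted: 22, 33, 34, 38, 56, 56, 94, 94
n = 8 (even)
Middle values: 38 and 56
Median = (38+56)/2 = 47.0000

Median = 47.0000


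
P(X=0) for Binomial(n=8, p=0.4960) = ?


C(8,0) = 1
p^0 = 1.000000
(1-p)^8 = 0.004163
P = 1 * 1.000000 * 0.004163 = 0.0042

P(X=0) = 0.0042


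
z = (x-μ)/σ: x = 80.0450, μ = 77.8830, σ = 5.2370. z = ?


z = (80.0450 - 77.8830)/5.2370
= 2.1620/5.2370
= 0.4128

z = 0.4128


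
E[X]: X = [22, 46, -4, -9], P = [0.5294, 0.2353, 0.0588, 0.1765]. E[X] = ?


E[X] = 22*0.5294 + 46*0.2353 - 4*0.0588 - 9*0.1765
= 11.6468 + 10.8238 - 0.2352 - 1.5885
= 20.6469

E[X] = 20.6469


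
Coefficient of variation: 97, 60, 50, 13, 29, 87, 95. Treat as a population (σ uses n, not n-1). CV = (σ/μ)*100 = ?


Mean = 61.5714
SD = 30.6494
CV = (30.6494/61.5714)*100 = 49.7787%

CV = 49.7787%


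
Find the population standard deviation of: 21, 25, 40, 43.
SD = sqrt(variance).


Mean = 32.2500
Variance = 88.6875
SD = sqrt(88.6875) = 9.4174

SD = 9.4174


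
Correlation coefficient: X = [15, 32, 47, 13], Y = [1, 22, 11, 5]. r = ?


Mean X = 26.7500, Mean Y = 9.7500
SD X = 13.827057, SD Y = 7.917544
Cov = 64.437500
r = 64.437500/(13.827057*7.917544) = 0.5886

r = 0.5886


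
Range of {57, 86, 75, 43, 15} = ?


Max = 86, Min = 15
Range = 86 - 15 = 71

Range = 71


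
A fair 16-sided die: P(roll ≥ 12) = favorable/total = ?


Favorable outcomes (roll ≥ 12): 5
Total outcomes = 16
P = 5/16 = 0.3125

P = 0.3125


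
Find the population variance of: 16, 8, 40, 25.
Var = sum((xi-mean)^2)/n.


Mean = 22.2500
Squared deviations: 39.0625, 203.0625, 315.0625, 7.5625
Sum = 564.7500
Variance = 564.7500/4 = 141.1875

Variance = 141.1875


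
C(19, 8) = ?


C(19,8) = 19!/(8! × 11!)
= 121645100408832000/(40320 × 39916800)
= 75582

C(19,8) = 75582


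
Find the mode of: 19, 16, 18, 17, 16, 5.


Frequencies: 5:1, 16:2, 17:1, 18:1, 19:1
Max frequency = 2
Mode = 16

Mode = 16


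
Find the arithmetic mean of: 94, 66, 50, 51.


Sum = 94 + 66 + 50 + 51 = 261
n = 4
Mean = 261/4 = 65.2500

Mean = 65.2500


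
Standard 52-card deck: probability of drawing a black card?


26 black cards in 52 cards
P = 26/52 = 0.5000

P = 0.5000


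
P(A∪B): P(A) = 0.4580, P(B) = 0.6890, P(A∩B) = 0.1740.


P(A∪B) = 0.4580 + 0.6890 - 0.1740
= 1.1470 - 0.1740
= 0.9730

P(A∪B) = 0.9730


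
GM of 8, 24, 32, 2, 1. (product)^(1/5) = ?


Product = 8 × 24 × 32 × 2 × 1 = 12288
GM = 12288^(1/5) = 6.5750

GM = 6.5750


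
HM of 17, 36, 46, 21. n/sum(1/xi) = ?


Sum of reciprocals = 1/17 + 1/36 + 1/46 + 1/21 = 0.155959
HM = 4/0.155959 = 25.6477

HM = 25.6477


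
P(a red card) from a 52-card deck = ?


26 red cards in 52 cards
P = 26/52 = 0.5000

P = 0.5000


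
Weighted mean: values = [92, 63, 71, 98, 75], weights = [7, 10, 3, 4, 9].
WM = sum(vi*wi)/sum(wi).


Numerator = 92*7 + 63*10 + 71*3 + 98*4 + 75*9 = 2554
Denominator = 7 + 10 + 3 + 4 + 9 = 33
WM = 2554/33 = 77.3939

WM = 77.3939


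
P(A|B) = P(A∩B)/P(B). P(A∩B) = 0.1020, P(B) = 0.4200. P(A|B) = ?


P(A|B) = 0.1020/0.4200 = 0.2429

P(A|B) = 0.2429


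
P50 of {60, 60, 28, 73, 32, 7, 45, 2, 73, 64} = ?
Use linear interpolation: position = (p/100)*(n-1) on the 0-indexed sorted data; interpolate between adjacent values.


Sorted: 2, 7, 28, 32, 45, 60, 60, 64, 73, 73
n = 10
Index = 50/100 * 9 = 4.5000
Lower = data[4] = 45, Upper = data[5] = 60
P50 = 45 + 0.5000*(15) = 52.5000

P50 = 52.5000


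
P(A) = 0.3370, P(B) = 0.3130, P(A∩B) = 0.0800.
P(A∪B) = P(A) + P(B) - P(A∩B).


P(A∪B) = 0.3370 + 0.3130 - 0.0800
= 0.6500 - 0.0800
= 0.5700

P(A∪B) = 0.5700


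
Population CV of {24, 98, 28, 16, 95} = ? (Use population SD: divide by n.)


Mean = 52.2000
SD = 36.3890
CV = (36.3890/52.2000)*100 = 69.7107%

CV = 69.7107%


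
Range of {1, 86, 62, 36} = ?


Max = 86, Min = 1
Range = 86 - 1 = 85

Range = 85


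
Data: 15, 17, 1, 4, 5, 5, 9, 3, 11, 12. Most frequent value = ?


Frequencies: 1:1, 3:1, 4:1, 5:2, 9:1, 11:1, 12:1, 15:1, 17:1
Max frequency = 2
Mode = 5

Mode = 5


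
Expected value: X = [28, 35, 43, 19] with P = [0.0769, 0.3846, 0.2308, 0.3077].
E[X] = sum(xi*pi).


E[X] = 28*0.0769 + 35*0.3846 + 43*0.2308 + 19*0.3077
= 2.1532 + 13.4610 + 9.9244 + 5.8463
= 31.3849

E[X] = 31.3849


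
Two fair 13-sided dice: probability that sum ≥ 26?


Total outcomes = 13×13 = 169
Favorable (sum ≥ 26): 1
P = 1/169 = 0.0059

P = 0.0059


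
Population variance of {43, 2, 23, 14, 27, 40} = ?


Mean = 24.8333
Squared deviations: 330.0278, 521.3611, 3.3611, 117.3611, 4.6944, 230.0278
Sum = 1206.8333
Variance = 1206.8333/6 = 201.1389

Variance = 201.1389


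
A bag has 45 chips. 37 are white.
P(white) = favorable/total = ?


P = 37/45 = 0.8222

P = 0.8222


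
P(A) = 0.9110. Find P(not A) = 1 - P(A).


P(not A) = 1 - 0.9110 = 0.0890

P(not A) = 0.0890


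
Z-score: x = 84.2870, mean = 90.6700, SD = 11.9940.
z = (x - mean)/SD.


z = (84.2870 - 90.6700)/11.9940
= -6.3830/11.9940
= -0.5322

z = -0.5322


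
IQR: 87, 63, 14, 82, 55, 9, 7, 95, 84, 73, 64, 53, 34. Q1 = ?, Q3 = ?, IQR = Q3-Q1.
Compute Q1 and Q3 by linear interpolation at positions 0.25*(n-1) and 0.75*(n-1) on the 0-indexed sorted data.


Sorted: 7, 9, 14, 34, 53, 55, 63, 64, 73, 82, 84, 87, 95
Q1 (25th %ile) = 34.0000
Q3 (75th %ile) = 82.0000
IQR = 82.0000 - 34.0000 = 48.0000

IQR = 48.0000


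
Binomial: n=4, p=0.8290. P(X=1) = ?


C(4,1) = 4
p^1 = 0.829000
(1-p)^3 = 0.005000
P = 4 * 0.829000 * 0.005000 = 0.0166

P(X=1) = 0.0166


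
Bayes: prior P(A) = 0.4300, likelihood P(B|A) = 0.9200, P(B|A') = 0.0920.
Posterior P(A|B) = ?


P(B) = P(B|A)*P(A) + P(B|A')*P(A')
= 0.9200*0.4300 + 0.0920*0.5700
= 0.395600 + 0.052440 = 0.448040
P(A|B) = 0.395600/0.448040 = 0.8830

P(A|B) = 0.8830


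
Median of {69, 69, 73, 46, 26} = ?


Sorted: 26, 46, 69, 69, 73
n = 5 (odd)
Middle value = 69

Median = 69


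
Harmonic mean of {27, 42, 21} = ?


Sum of reciprocals = 1/27 + 1/42 + 1/21 = 0.108466
HM = 3/0.108466 = 27.6585

HM = 27.6585


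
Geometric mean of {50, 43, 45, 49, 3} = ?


Product = 50 × 43 × 45 × 49 × 3 = 14222250
GM = 14222250^(1/5) = 26.9522

GM = 26.9522


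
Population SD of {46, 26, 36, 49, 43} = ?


Mean = 40.0000
Variance = 67.6000
SD = sqrt(67.6000) = 8.2219

SD = 8.2219


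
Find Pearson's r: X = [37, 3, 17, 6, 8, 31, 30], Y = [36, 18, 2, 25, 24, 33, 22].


Mean X = 18.8571, Mean Y = 22.8571
SD X = 12.755151, SD Y = 10.287698
Cov = 61.122449
r = 61.122449/(12.755151*10.287698) = 0.4658

r = 0.4658


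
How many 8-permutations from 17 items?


P(17,8) = 17!/9!
= 355687428096000/362880
= 980179200

P(17,8) = 980179200


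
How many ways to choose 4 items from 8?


C(8,4) = 8!/(4! × 4!)
= 40320/(24 × 24)
= 70

C(8,4) = 70


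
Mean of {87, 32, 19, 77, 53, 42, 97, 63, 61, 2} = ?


Sum = 87 + 32 + 19 + 77 + 53 + 42 + 97 + 63 + 61 + 2 = 533
n = 10
Mean = 533/10 = 53.3000

Mean = 53.3000


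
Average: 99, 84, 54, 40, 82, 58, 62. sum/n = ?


Sum = 99 + 84 + 54 + 40 + 82 + 58 + 62 = 479
n = 7
Mean = 479/7 = 68.4286

Mean = 68.4286


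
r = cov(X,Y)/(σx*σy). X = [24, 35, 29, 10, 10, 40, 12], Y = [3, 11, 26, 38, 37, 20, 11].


Mean X = 22.8571, Mean Y = 20.8571
SD X = 11.519283, SD Y = 12.506325
Cov = -63.448980
r = -63.448980/(11.519283*12.506325) = -0.4404

r = -0.4404


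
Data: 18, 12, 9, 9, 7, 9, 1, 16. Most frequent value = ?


Frequencies: 1:1, 7:1, 9:3, 12:1, 16:1, 18:1
Max frequency = 3
Mode = 9

Mode = 9


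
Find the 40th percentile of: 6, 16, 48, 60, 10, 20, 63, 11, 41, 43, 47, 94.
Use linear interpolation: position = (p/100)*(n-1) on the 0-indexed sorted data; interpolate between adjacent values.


Sorted: 6, 10, 11, 16, 20, 41, 43, 47, 48, 60, 63, 94
n = 12
Index = 40/100 * 11 = 4.4000
Lower = data[4] = 20, Upper = data[5] = 41
P40 = 20 + 0.4000*(21) = 28.4000

P40 = 28.4000


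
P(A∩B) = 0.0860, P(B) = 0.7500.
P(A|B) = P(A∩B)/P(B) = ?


P(A|B) = 0.0860/0.7500 = 0.1147

P(A|B) = 0.1147


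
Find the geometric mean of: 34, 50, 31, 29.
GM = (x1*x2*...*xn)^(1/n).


Product = 34 × 50 × 31 × 29 = 1528300
GM = 1528300^(1/4) = 35.1603

GM = 35.1603


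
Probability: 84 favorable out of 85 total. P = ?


P = 84/85 = 0.9882

P = 0.9882


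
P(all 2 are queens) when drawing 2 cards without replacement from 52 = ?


P(all queens) = (4/52) × (3/51)
= 0.0045

P = 0.0045


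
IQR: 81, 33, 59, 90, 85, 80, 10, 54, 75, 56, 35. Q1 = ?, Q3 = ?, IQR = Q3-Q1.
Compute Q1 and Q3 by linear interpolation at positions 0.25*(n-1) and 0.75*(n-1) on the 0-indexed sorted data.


Sorted: 10, 33, 35, 54, 56, 59, 75, 80, 81, 85, 90
Q1 (25th %ile) = 44.5000
Q3 (75th %ile) = 80.5000
IQR = 80.5000 - 44.5000 = 36.0000

IQR = 36.0000


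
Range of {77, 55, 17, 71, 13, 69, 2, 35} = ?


Max = 77, Min = 2
Range = 77 - 2 = 75

Range = 75
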